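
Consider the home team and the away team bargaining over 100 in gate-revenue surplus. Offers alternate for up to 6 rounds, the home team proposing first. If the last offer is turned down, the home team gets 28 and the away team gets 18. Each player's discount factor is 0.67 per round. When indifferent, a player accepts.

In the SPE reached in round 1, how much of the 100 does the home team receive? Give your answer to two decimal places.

58.24

Solve by backward induction from round 6.
Round 6 (the away team proposes): the home team gets 28 if talks fail, so the away team offers 28 and keeps 72.
Round 5 (the home team proposes): the away team can get 72 next round, worth 0.67 × 72 = 48.24 now; the home team offers that and keeps 51.76.
Round 4 (the away team proposes): the home team can get 51.76 next round, worth 0.67 × 51.76 = 34.6792 now. The away team offers 34.6792 and keeps 100 − 34.6792 = 65.3208.
Round 3 (the home team proposes): the away team can get 65.3208 next round, worth 0.67 × 65.3208 = 43.764936 now; the home team offers that and keeps 56.235064.
Round 2 (the away team proposes): the home team can get 56.235064 next round, worth 0.67 × 56.235064 = 37.67749288 now, so the away team offers 37.67749288, keeping 62.32250712.
Round 1 (the home team proposes): the away team can get 62.32250712 next round, worth 0.67 × 62.32250712 = 41.7560797704 now, so the home team offers 41.7560797704, keeping 58.2439202296.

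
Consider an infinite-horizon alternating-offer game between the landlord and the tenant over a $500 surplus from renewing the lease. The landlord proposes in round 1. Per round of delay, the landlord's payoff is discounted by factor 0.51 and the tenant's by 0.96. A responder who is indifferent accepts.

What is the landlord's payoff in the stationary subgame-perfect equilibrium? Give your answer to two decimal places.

Let x be the landlord's share when the landlord proposes and y be the tenant's share when the tenant proposes.
The tenant accepts iff offered ≥ 0.96·y, so x = 500 − 0.96y. Symmetrically y = 500 − 0.51x.
Substituting: x = 500 − 0.96(500 − 0.51x), giving x(1 − 0.51·0.96) = 500(1 − 0.96).
So x = 500 × 0.04 / 0.5104 ≈ 39.1850, and the tenant receives 500 − x ≈ 460.8150.

39.18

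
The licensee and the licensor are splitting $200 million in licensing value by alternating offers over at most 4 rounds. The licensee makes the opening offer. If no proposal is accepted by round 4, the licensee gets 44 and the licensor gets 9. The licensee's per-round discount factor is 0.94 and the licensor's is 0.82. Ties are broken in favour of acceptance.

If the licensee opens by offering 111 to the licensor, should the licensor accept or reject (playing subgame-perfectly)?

Work out the licensor's continuation value if the offer is rejected.
Round 4 (the licensor proposes): the licensee gets 44 if talks fail, so the licensor offers 44 and keeps 156.
Round 3 (the licensee proposes): the licensor can get 156 next round, worth 0.82 × 156 = 127.92 now. The licensee offers 127.92 and keeps 200 − 127.92 = 72.08.
Round 2 (the licensor proposes): the licensee can get 72.08 next round, worth 0.94 × 72.08 = 67.7552 now; the licensor offers that and keeps 132.2448.
So by rejecting in round 1, the licensor gets 132.2448 next round, worth 0.82 × 132.2448 = 108.440736 now.
Offer 111 ≥ 108.440736, so the licensor accepts.

Accept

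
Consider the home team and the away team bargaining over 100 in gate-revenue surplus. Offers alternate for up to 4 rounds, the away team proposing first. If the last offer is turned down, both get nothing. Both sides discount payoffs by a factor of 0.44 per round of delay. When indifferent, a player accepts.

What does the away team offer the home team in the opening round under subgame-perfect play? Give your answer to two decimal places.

33.16

Round 4 (the home team proposes): rejection yields 0 for the away team; the home team offers 0 and keeps 100.
Round 3 (the away team proposes): the home team can get 100 next round, worth 0.44 × 100 = 44 now, so the away team offers 44, keeping 56.
Round 2 (the home team proposes): the away team can get 56 next round, worth 0.44 × 56 = 24.64 now; the home team offers that and keeps 75.36.
Round 1 (the away team proposes): the home team can get 75.36 next round, worth 0.44 × 75.36 = 33.1584 now, so the away team offers 33.1584, keeping 66.8416.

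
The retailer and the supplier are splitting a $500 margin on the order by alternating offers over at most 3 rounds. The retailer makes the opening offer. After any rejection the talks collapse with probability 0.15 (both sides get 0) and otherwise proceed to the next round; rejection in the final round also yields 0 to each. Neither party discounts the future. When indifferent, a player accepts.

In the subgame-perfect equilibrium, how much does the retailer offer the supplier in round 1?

Round 3 (the retailer proposes): rejection yields 0 for the supplier; the retailer offers 0 and keeps 500.
Round 2 (the supplier proposes): rejecting gives the retailer an expected 0.85 × 500 = 425, so the supplier offers 425, keeping 75.
Round 1 (the retailer proposes): rejecting gives the supplier an expected 0.85 × 75 = 63.75, so the retailer offers 63.75, keeping 436.25.

63.75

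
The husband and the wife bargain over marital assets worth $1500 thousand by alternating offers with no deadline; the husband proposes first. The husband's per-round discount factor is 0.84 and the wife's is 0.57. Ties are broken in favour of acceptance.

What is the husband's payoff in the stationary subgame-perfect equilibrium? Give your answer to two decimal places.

Let x be the husband's share when the husband proposes and y be the wife's share when the wife proposes.
The wife accepts iff offered ≥ 0.57·y, so x = 1500 − 0.57y. Symmetrically y = 1500 − 0.84x.
Substituting: x = 1500 − 0.57(1500 − 0.84x), giving x(1 − 0.84·0.57) = 1500(1 − 0.57).
So x = 1500 × 0.43 / 0.5212 ≈ 1237.5288, and the wife receives 1500 − x ≈ 262.4712.

1237.53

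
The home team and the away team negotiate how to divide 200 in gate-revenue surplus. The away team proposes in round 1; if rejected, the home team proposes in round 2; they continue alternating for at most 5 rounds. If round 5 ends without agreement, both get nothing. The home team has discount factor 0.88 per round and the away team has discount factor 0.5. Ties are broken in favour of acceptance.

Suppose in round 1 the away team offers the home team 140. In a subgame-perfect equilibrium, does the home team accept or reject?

Work out the home team's continuation value if the offer is rejected.
Round 5 (the away team proposes): rejection yields 0 for the home team; the away team offers 0 and keeps 200.
Round 4 (the home team proposes): the away team can get 200 next round, worth 0.5 × 200 = 100 now. The home team offers 100 and keeps 200 − 100 = 100.
Round 3 (the away team proposes): the home team can get 100 next round, worth 0.88 × 100 = 88 now; the away team offers that and keeps 112.
Round 2 (the home team proposes): the away team can get 112 next round, worth 0.5 × 112 = 56 now. The home team offers 56 and keeps 200 − 56 = 144.
So by rejecting in round 1, the home team gets 144 next round, worth 0.88 × 144 = 126.72 now.
Offer 140 ≥ 126.72, so the home team accepts.

Accept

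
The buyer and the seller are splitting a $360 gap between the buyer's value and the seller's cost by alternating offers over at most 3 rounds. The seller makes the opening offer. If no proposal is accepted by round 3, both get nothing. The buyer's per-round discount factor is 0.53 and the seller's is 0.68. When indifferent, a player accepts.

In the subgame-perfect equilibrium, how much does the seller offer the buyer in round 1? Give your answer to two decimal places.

By backward induction:
Round 3 (the seller proposes): the buyer will accept anything ≥ 0, so the seller offers 0 and keeps 360.
Round 2 (the buyer proposes): the seller can get 360 next round, worth 0.68 × 360 = 244.8 now. The buyer offers 244.8 and keeps 360 − 244.8 = 115.2.
Round 1 (the seller proposes): the buyer can get 115.2 next round, worth 0.53 × 115.2 = 61.056 now. The seller offers 61.056 and keeps 360 − 61.056 = 298.944.

61.06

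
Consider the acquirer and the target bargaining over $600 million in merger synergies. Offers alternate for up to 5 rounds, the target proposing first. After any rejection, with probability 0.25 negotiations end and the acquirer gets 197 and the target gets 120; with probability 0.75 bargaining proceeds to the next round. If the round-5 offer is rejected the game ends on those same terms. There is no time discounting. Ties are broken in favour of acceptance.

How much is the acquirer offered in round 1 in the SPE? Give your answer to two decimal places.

By backward induction:
Round 5 (the target proposes): the acquirer gets 197 if talks fail, so the target offers 197 and keeps 403.
Round 4 (the acquirer proposes): rejecting gives the target an expected 0.75 × 403 + 0.25 × 120 = 332.25. The acquirer offers 332.25 and keeps 600 − 332.25 = 267.75.
Round 3 (the target proposes): rejecting gives the acquirer an expected 0.75 × 267.75 + 0.25 × 197 = 250.0625; the target offers that and keeps 349.9375.
Round 2 (the acquirer proposes): rejecting gives the target an expected 0.75 × 349.9375 + 0.25 × 120 = 292.453125, so the acquirer offers 292.453125, keeping 307.546875.
Round 1 (the target proposes): rejecting gives the acquirer an expected 0.75 × 307.546875 + 0.25 × 197 = 279.91015625. The target offers 279.91015625 and keeps 600 − 279.91015625 = 320.08984375.

279.91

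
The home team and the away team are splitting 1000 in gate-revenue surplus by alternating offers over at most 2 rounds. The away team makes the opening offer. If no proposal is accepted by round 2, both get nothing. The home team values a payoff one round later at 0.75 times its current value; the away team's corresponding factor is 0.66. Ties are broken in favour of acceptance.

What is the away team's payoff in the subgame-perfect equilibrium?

Round 2 (the home team proposes): rejection yields 0 for the away team; the home team offers 0 and keeps 1000.
Round 1 (the away team proposes): the home team can get 1000 next round, worth 0.75 × 1000 = 750 now; the away team offers that and keeps 250.

250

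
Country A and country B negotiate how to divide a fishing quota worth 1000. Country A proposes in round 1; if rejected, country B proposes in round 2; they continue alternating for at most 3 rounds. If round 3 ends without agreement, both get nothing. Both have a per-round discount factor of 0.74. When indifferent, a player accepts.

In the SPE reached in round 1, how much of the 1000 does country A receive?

Solve by backward induction from round 3.
Round 3 (country A proposes): country B will accept anything ≥ 0, so country A offers 0 and keeps 1000.
Round 2 (country B proposes): country A can get 1000 next round, worth 0.74 × 1000 = 740 now. Country B offers 740 and keeps 1000 − 740 = 260.
Round 1 (country A proposes): country B can get 260 next round, worth 0.74 × 260 = 192.4 now. Country A offers 192.4 and keeps 1000 − 192.4 = 807.6.

807.6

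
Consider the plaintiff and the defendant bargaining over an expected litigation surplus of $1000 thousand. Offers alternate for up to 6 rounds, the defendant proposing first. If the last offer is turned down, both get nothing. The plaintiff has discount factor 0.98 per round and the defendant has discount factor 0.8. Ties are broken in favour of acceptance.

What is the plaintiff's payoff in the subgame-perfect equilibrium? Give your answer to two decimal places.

By backward induction:
Round 6 (the plaintiff proposes): the defendant will accept anything ≥ 0, so the plaintiff offers 0 and keeps 1000.
Round 5 (the defendant proposes): the plaintiff can get 1000 next round, worth 0.98 × 1000 = 980 now; the defendant offers that and keeps 20.
Round 4 (the plaintiff proposes): the defendant can get 20 next round, worth 0.8 × 20 = 16 now; the plaintiff offers that and keeps 984.
Round 3 (the defendant proposes): the plaintiff can get 984 next round, worth 0.98 × 984 = 964.32 now. The defendant offers 964.32 and keeps 1000 − 964.32 = 35.68.
Round 2 (the plaintiff proposes): the defendant can get 35.68 next round, worth 0.8 × 35.68 = 28.544 now, so the plaintiff offers 28.544, keeping 971.456.
Round 1 (the defendant proposes): the plaintiff can get 971.456 next round, worth 0.98 × 971.456 = 952.02688 now, so the defendant offers 952.02688, keeping 47.97312.

952.03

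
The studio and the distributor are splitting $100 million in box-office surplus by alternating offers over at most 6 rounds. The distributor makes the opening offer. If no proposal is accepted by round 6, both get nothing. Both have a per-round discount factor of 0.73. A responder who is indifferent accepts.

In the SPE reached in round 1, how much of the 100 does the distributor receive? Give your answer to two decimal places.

Solve by backward induction from round 6.
Round 6 (the studio proposes): rejection yields 0 for the distributor; the studio offers 0 and keeps 100.
Round 5 (the distributor proposes): the studio can get 100 next round, worth 0.73 × 100 = 73 now. The distributor offers 73 and keeps 100 − 73 = 27.
Round 4 (the studio proposes): the distributor can get 27 next round, worth 0.73 × 27 = 19.71 now. The studio offers 19.71 and keeps 100 − 19.71 = 80.29.
Round 3 (the distributor proposes): the studio can get 80.29 next round, worth 0.73 × 80.29 = 58.6117 now. The distributor offers 58.6117 and keeps 100 − 58.6117 = 41.3883.
Round 2 (the studio proposes): the distributor can get 41.3883 next round, worth 0.73 × 41.3883 = 30.213459 now, so the studio offers 30.213459, keeping 69.786541.
Round 1 (the distributor proposes): the studio can get 69.786541 next round, worth 0.73 × 69.786541 = 50.94417493 now. The distributor offers 50.94417493 and keeps 100 − 50.94417493 = 49.05582507.

49.06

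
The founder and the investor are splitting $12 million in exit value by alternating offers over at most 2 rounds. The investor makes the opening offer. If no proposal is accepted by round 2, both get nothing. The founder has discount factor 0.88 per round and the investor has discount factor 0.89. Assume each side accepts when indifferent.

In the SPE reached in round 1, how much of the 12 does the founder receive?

10.56

Work backward from the last round.
Round 2 (the founder proposes): the investor will accept anything ≥ 0, so the founder offers 0 and keeps 12.
Round 1 (the investor proposes): the founder can get 12 next round, worth 0.88 × 12 = 10.56 now, so the investor offers 10.56, keeping 1.44.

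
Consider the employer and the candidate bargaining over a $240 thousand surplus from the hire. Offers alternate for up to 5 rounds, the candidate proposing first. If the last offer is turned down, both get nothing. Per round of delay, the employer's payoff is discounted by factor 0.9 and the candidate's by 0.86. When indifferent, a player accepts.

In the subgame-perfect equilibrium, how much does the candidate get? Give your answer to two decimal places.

186.35

Work backward from the last round.
Round 5 (the candidate proposes): the employer will accept anything ≥ 0, so the candidate offers 0 and keeps 240.
Round 4 (the employer proposes): the candidate can get 240 next round, worth 0.86 × 240 = 206.4 now. The employer offers 206.4 and keeps 240 − 206.4 = 33.6.
Round 3 (the candidate proposes): the employer can get 33.6 next round, worth 0.9 × 33.6 = 30.24 now, so the candidate offers 30.24, keeping 209.76.
Round 2 (the employer proposes): the candidate can get 209.76 next round, worth 0.86 × 209.76 = 180.3936 now. The employer offers 180.3936 and keeps 240 − 180.3936 = 59.6064.
Round 1 (the candidate proposes): the employer can get 59.6064 next round, worth 0.9 × 59.6064 = 53.64576 now, so the candidate offers 53.64576, keeping 186.35424.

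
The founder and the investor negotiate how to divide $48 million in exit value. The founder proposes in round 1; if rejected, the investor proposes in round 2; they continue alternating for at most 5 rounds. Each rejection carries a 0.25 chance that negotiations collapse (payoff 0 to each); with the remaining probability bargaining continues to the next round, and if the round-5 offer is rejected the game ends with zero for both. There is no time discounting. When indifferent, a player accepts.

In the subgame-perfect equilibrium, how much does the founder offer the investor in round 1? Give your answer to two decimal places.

14.06

Round 5 (the founder proposes): the investor will accept anything ≥ 0, so the founder offers 0 and keeps 48.
Round 4 (the investor proposes): rejecting gives the founder an expected 0.75 × 48 = 36, so the investor offers 36, keeping 12.
Round 3 (the founder proposes): rejecting gives the investor an expected 0.75 × 12 = 9, so the founder offers 9, keeping 39.
Round 2 (the investor proposes): rejecting gives the founder an expected 0.75 × 39 = 29.25; the investor offers that and keeps 18.75.
Round 1 (the founder proposes): rejecting gives the investor an expected 0.75 × 18.75 = 14.0625, so the founder offers 14.0625, keeping 33.9375.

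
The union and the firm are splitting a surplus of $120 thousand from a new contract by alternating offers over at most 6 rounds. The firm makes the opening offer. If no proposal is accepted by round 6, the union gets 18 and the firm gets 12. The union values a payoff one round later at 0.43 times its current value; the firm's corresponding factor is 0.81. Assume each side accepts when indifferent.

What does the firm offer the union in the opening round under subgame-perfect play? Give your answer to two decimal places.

18.85

By backward induction:
Round 6 (the union proposes): the firm gets 12 if talks fail, so the union offers 12 and keeps 108.
Round 5 (the firm proposes): the union can get 108 next round, worth 0.43 × 108 = 46.44 now; the firm offers that and keeps 73.56.
Round 4 (the union proposes): the firm can get 73.56 next round, worth 0.81 × 73.56 = 59.5836 now, so the union offers 59.5836, keeping 60.4164.
Round 3 (the firm proposes): the union can get 60.4164 next round, worth 0.43 × 60.4164 = 25.979052 now. The firm offers 25.979052 and keeps 120 − 25.979052 = 94.020948.
Round 2 (the union proposes): the firm can get 94.020948 next round, worth 0.81 × 94.020948 = 76.15696788 now; the union offers that and keeps 43.84303212.
Round 1 (the firm proposes): the union can get 43.84303212 next round, worth 0.43 × 43.84303212 = 18.8525038116 now; the firm offers that and keeps 101.1474961884.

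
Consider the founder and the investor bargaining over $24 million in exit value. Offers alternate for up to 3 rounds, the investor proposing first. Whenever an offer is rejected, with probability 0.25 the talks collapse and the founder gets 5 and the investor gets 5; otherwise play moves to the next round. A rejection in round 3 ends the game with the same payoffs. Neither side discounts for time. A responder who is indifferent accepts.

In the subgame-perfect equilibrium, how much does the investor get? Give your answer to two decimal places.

16.38

By backward induction:
Round 3 (the investor proposes): the founder gets 5 if talks fail, so the investor offers 5 and keeps 19.
Round 2 (the founder proposes): rejecting gives the investor an expected 0.75 × 19 + 0.25 × 5 = 15.5; the founder offers that and keeps 8.5.
Round 1 (the investor proposes): rejecting gives the founder an expected 0.75 × 8.5 + 0.25 × 5 = 7.625; the investor offers that and keeps 16.375.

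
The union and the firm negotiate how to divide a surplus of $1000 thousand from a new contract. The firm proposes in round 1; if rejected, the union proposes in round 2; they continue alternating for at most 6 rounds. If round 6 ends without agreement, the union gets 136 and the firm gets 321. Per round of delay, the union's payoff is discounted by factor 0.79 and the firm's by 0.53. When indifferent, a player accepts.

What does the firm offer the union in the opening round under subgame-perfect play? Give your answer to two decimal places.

620.80

By backward induction:
Round 6 (the union proposes): the firm gets 321 if talks fail, so the union offers 321 and keeps 679.
Round 5 (the firm proposes): the union can get 679 next round, worth 0.79 × 679 = 536.41 now. The firm offers 536.41 and keeps 1000 − 536.41 = 463.59.
Round 4 (the union proposes): the firm can get 463.59 next round, worth 0.53 × 463.59 = 245.7027 now. The union offers 245.7027 and keeps 1000 − 245.7027 = 754.2973.
Round 3 (the firm proposes): the union can get 754.2973 next round, worth 0.79 × 754.2973 = 595.894867 now, so the firm offers 595.894867, keeping 404.105133.
Round 2 (the union proposes): the firm can get 404.105133 next round, worth 0.53 × 404.105133 = 214.17572049 now. The union offers 214.17572049 and keeps 1000 − 214.17572049 = 785.82427951.
Round 1 (the firm proposes): the union can get 785.82427951 next round, worth 0.79 × 785.82427951 = 620.8011808129 now. The firm offers 620.8011808129 and keeps 1000 − 620.8011808129 = 379.1988191871.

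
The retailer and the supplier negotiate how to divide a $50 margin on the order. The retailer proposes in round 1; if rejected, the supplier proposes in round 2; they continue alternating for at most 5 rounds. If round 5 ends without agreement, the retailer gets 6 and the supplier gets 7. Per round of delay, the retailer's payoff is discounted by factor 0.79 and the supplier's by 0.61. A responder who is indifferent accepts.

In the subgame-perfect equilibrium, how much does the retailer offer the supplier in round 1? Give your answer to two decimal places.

Round 5 (the retailer proposes): the supplier gets 7 if talks fail, so the retailer offers 7 and keeps 43.
Round 4 (the supplier proposes): the retailer can get 43 next round, worth 0.79 × 43 = 33.97 now. The supplier offers 33.97 and keeps 50 − 33.97 = 16.03.
Round 3 (the retailer proposes): the supplier can get 16.03 next round, worth 0.61 × 16.03 = 9.7783 now. The retailer offers 9.7783 and keeps 50 − 9.7783 = 40.2217.
Round 2 (the supplier proposes): the retailer can get 40.2217 next round, worth 0.79 × 40.2217 = 31.775143 now; the supplier offers that and keeps 18.224857.
Round 1 (the retailer proposes): the supplier can get 18.224857 next round, worth 0.61 × 18.224857 = 11.11716277 now, so the retailer offers 11.11716277, keeping 38.88283723.

11.12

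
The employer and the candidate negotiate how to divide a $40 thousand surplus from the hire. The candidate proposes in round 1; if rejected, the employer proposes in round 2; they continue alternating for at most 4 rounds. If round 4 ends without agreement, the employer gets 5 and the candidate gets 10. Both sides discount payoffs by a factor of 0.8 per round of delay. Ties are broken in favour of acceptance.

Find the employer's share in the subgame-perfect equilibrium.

Round 4 (the employer proposes): the candidate gets 10 if talks fail, so the employer offers 10 and keeps 30.
Round 3 (the candidate proposes): the employer can get 30 next round, worth 0.8 × 30 = 24 now, so the candidate offers 24, keeping 16.
Round 2 (the employer proposes): the candidate can get 16 next round, worth 0.8 × 16 = 12.8 now, so the employer offers 12.8, keeping 27.2.
Round 1 (the candidate proposes): the employer can get 27.2 next round, worth 0.8 × 27.2 = 21.76 now. The candidate offers 21.76 and keeps 40 − 21.76 = 18.24.

21.76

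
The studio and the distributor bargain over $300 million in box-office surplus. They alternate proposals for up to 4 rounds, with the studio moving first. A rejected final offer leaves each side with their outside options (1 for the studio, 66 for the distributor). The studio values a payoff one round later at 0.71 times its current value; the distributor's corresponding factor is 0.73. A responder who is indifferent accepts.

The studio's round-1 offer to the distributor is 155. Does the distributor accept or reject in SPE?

Round 4 (the distributor proposes): the studio gets 1 if talks fail, so the distributor offers 1 and keeps 299.
Round 3 (the studio proposes): the distributor can get 299 next round, worth 0.73 × 299 = 218.27 now; the studio offers that and keeps 81.73.
Round 2 (the distributor proposes): the studio can get 81.73 next round, worth 0.71 × 81.73 = 58.0283 now, so the distributor offers 58.0283, keeping 241.9717.
So by rejecting in round 1, the distributor gets 241.9717 next round, worth 0.73 × 241.9717 = 176.639341 now.
Offer 155 < 176.639341, so the distributor rejects.

Reject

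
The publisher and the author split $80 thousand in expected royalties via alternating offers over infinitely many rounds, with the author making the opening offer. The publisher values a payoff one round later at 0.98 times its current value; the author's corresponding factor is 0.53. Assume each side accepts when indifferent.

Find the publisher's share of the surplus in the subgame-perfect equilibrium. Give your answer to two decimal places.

In a stationary SPE each proposer offers the other exactly their discounted continuation value.
If the author keeps x when proposing and the publisher keeps y when proposing, then x = 80 − 0.98y and y = 80 − 0.53x.
Solving: x = 80(1 − 0.98) / (1 − 0.53·0.98) = 1.6 / 0.4806 ≈ 3.3292.
The publisher gets 80 − 3.3292 ≈ 76.6708.

76.67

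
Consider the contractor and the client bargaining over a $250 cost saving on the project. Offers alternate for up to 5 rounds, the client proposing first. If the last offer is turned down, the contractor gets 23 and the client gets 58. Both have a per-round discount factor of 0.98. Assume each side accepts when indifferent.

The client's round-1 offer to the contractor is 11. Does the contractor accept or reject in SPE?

Round 5 (the client proposes): the contractor gets 23 if talks fail, so the client offers 23 and keeps 227.
Round 4 (the contractor proposes): the client can get 227 next round, worth 0.98 × 227 = 222.46 now; the contractor offers that and keeps 27.54.
Round 3 (the client proposes): the contractor can get 27.54 next round, worth 0.98 × 27.54 = 26.9892 now; the client offers that and keeps 223.0108.
Round 2 (the contractor proposes): the client can get 223.0108 next round, worth 0.98 × 223.0108 = 218.550584 now; the contractor offers that and keeps 31.449416.
So by rejecting in round 1, the contractor gets 31.449416 next round, worth 0.98 × 31.449416 = 30.82042768 now.
Offer 11 < 30.82042768, so the contractor rejects.

Reject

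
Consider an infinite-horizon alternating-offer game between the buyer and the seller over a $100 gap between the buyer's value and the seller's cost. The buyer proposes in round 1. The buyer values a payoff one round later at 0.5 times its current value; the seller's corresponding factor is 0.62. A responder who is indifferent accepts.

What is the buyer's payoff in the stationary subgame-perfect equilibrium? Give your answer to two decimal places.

55.07

When the buyer proposes, the seller accepts any offer worth at least 0.62 times what the seller would get by proposing next round; and vice versa.
This gives x = 100 − 0.62y and y = 100 − 0.5x, where x and y are each side's share when it proposes.
Hence (1 − 0.62·0.5)x = 100(1 − 0.62), i.e. 0.69·x = 38.
x ≈ 55.0725; the seller's share is 100 − x ≈ 44.9275.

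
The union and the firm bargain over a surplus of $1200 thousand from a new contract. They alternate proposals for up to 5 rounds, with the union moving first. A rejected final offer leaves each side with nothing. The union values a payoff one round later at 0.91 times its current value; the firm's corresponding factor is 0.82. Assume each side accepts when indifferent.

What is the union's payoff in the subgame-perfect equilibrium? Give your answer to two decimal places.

Round 5 (the union proposes): the firm will accept anything ≥ 0, so the union offers 0 and keeps 1200.
Round 4 (the firm proposes): the union can get 1200 next round, worth 0.91 × 1200 = 1092 now; the firm offers that and keeps 108.
Round 3 (the union proposes): the firm can get 108 next round, worth 0.82 × 108 = 88.56 now, so the union offers 88.56, keeping 1111.44.
Round 2 (the firm proposes): the union can get 1111.44 next round, worth 0.91 × 1111.44 = 1011.4104 now. The firm offers 1011.4104 and keeps 1200 − 1011.4104 = 188.5896.
Round 1 (the union proposes): the firm can get 188.5896 next round, worth 0.82 × 188.5896 = 154.643472 now. The union offers 154.643472 and keeps 1200 − 154.643472 = 1045.356528.

1045.36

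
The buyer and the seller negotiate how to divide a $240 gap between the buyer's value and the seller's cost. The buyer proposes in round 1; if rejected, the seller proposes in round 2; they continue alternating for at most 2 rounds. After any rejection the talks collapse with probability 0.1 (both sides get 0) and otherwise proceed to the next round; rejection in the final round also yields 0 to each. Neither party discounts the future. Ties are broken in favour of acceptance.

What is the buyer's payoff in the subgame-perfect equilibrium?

24

By backward induction:
Round 2 (the seller proposes): rejection yields 0 for the buyer; the seller offers 0 and keeps 240.
Round 1 (the buyer proposes): rejecting gives the seller an expected 0.9 × 240 = 216. The buyer offers 216 and keeps 240 − 216 = 24.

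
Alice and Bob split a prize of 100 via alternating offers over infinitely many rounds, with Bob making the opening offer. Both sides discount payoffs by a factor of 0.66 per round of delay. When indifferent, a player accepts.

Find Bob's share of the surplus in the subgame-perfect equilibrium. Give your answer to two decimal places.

60.24

Let x be Bob's share when Bob proposes and y be Alice's share when Alice proposes.
Alice accepts iff offered ≥ 0.66·y, so x = 100 − 0.66y. Symmetrically y = 100 − 0.66x.
Substituting: x = 100 − 0.66(100 − 0.66x), giving x(1 − 0.66·0.66) = 100(1 − 0.66).
So x = 100 × 0.34 / 0.5644 ≈ 60.2410, and Alice receives 100 − x ≈ 39.7590.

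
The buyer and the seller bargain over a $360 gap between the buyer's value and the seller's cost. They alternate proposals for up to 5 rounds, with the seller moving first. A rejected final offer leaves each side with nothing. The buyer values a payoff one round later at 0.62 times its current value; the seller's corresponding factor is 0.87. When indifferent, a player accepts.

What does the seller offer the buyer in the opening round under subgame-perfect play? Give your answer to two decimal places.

Solve by backward induction from round 5.
Round 5 (the seller proposes): the buyer will accept anything ≥ 0, so the seller offers 0 and keeps 360.
Round 4 (the buyer proposes): the seller can get 360 next round, worth 0.87 × 360 = 313.2 now, so the buyer offers 313.2, keeping 46.8.
Round 3 (the seller proposes): the buyer can get 46.8 next round, worth 0.62 × 46.8 = 29.016 now, so the seller offers 29.016, keeping 330.984.
Round 2 (the buyer proposes): the seller can get 330.984 next round, worth 0.87 × 330.984 = 287.95608 now; the buyer offers that and keeps 72.04392.
Round 1 (the seller proposes): the buyer can get 72.04392 next round, worth 0.62 × 72.04392 = 44.6672304 now, so the seller offers 44.6672304, keeping 315.3327696.

44.67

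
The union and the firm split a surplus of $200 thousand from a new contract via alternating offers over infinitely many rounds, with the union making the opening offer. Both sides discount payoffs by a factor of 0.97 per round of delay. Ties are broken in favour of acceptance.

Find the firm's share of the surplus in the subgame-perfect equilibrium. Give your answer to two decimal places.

98.48

When the union proposes, the firm accepts any offer worth at least 0.97 times what the firm would get by proposing next round; and vice versa.
This gives x = 200 − 0.97y and y = 200 − 0.97x, where x and y are each side's share when it proposes.
Hence (1 − 0.97·0.97)x = 200(1 − 0.97), i.e. 0.0591·x = 6.
x ≈ 101.5228; the firm's share is 200 − x ≈ 98.4772.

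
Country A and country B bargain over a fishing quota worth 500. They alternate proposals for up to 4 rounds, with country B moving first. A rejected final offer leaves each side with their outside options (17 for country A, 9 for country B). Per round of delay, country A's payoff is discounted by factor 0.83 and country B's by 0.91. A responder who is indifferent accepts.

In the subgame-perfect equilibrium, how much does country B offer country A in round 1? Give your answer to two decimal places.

345.16

Round 4 (country A proposes): country B gets 9 if talks fail, so country A offers 9 and keeps 491.
Round 3 (country B proposes): country A can get 491 next round, worth 0.83 × 491 = 407.53 now. Country B offers 407.53 and keeps 500 − 407.53 = 92.47.
Round 2 (country A proposes): country B can get 92.47 next round, worth 0.91 × 92.47 = 84.1477 now, so country A offers 84.1477, keeping 415.8523.
Round 1 (country B proposes): country A can get 415.8523 next round, worth 0.83 × 415.8523 = 345.157409 now. Country B offers 345.157409 and keeps 500 − 345.157409 = 154.842591.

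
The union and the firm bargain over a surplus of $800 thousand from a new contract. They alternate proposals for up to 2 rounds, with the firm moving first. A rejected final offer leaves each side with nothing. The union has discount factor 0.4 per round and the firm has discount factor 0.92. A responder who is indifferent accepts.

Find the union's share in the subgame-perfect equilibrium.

320

Round 2 (the union proposes): the firm will accept anything ≥ 0, so the union offers 0 and keeps 800.
Round 1 (the firm proposes): the union can get 800 next round, worth 0.4 × 800 = 320 now. The firm offers 320 and keeps 800 − 320 = 480.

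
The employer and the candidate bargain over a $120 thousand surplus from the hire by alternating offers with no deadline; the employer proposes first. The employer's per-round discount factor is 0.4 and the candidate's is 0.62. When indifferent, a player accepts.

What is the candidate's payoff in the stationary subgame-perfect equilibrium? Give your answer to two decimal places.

59.36

In a stationary SPE each proposer offers the other exactly their discounted continuation value.
If the employer keeps x when proposing and the candidate keeps y when proposing, then x = 120 − 0.62y and y = 120 − 0.4x.
Solving: x = 120(1 − 0.62) / (1 − 0.4·0.62) = 45.6 / 0.752 ≈ 60.6383.
The candidate gets 120 − 60.6383 ≈ 59.3617.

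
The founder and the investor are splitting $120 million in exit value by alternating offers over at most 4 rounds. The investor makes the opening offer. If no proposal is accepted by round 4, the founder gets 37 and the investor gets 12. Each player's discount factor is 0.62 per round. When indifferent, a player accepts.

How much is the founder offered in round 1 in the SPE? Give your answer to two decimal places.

Round 4 (the founder proposes): the investor gets 12 if talks fail, so the founder offers 12 and keeps 108.
Round 3 (the investor proposes): the founder can get 108 next round, worth 0.62 × 108 = 66.96 now, so the investor offers 66.96, keeping 53.04.
Round 2 (the founder proposes): the investor can get 53.04 next round, worth 0.62 × 53.04 = 32.8848 now, so the founder offers 32.8848, keeping 87.1152.
Round 1 (the investor proposes): the founder can get 87.1152 next round, worth 0.62 × 87.1152 = 54.011424 now, so the investor offers 54.011424, keeping 65.988576.

54.01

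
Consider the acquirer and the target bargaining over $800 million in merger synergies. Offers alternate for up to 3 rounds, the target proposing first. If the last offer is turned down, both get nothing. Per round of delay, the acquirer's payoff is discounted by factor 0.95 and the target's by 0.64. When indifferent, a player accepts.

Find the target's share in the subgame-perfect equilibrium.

526.4

Round 3 (the target proposes): rejection yields 0 for the acquirer; the target offers 0 and keeps 800.
Round 2 (the acquirer proposes): the target can get 800 next round, worth 0.64 × 800 = 512 now. The acquirer offers 512 and keeps 800 − 512 = 288.
Round 1 (the target proposes): the acquirer can get 288 next round, worth 0.95 × 288 = 273.6 now; the target offers that and keeps 526.4.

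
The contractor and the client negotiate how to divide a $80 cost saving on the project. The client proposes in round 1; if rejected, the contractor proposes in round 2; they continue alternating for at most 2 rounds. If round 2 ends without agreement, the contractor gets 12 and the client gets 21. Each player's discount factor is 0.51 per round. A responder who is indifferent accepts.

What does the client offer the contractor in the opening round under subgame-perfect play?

Round 2 (the contractor proposes): the client gets 21 if talks fail, so the contractor offers 21 and keeps 59.
Round 1 (the client proposes): the contractor can get 59 next round, worth 0.51 × 59 = 30.09 now, so the client offers 30.09, keeping 49.91.

30.09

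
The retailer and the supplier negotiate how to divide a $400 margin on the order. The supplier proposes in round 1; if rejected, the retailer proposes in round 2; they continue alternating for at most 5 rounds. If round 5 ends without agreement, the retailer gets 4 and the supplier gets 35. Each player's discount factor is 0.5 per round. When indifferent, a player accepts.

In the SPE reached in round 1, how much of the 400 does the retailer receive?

By backward induction:
Round 5 (the supplier proposes): the retailer gets 4 if talks fail, so the supplier offers 4 and keeps 396.
Round 4 (the retailer proposes): the supplier can get 396 next round, worth 0.5 × 396 = 198 now, so the retailer offers 198, keeping 202.
Round 3 (the supplier proposes): the retailer can get 202 next round, worth 0.5 × 202 = 101 now. The supplier offers 101 and keeps 400 − 101 = 299.
Round 2 (the retailer proposes): the supplier can get 299 next round, worth 0.5 × 299 = 149.5 now. The retailer offers 149.5 and keeps 400 − 149.5 = 250.5.
Round 1 (the supplier proposes): the retailer can get 250.5 next round, worth 0.5 × 250.5 = 125.25 now. The supplier offers 125.25 and keeps 400 − 125.25 = 274.75.

125.25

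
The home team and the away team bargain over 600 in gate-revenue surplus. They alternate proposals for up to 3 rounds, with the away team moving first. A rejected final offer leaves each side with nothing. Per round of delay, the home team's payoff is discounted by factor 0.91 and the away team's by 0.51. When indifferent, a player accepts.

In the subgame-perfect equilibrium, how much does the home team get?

Round 3 (the away team proposes): rejection yields 0 for the home team; the away team offers 0 and keeps 600.
Round 2 (the home team proposes): the away team can get 600 next round, worth 0.51 × 600 = 306 now, so the home team offers 306, keeping 294.
Round 1 (the away team proposes): the home team can get 294 next round, worth 0.91 × 294 = 267.54 now; the away team offers that and keeps 332.46.

267.54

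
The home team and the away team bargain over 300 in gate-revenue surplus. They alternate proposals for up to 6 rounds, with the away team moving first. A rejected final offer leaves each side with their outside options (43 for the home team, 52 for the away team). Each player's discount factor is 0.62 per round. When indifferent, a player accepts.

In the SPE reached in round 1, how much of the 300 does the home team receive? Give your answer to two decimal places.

Round 6 (the home team proposes): the away team gets 52 if talks fail, so the home team offers 52 and keeps 248.
Round 5 (the away team proposes): the home team can get 248 next round, worth 0.62 × 248 = 153.76 now, so the away team offers 153.76, keeping 146.24.
Round 4 (the home team proposes): the away team can get 146.24 next round, worth 0.62 × 146.24 = 90.6688 now. The home team offers 90.6688 and keeps 300 − 90.6688 = 209.3312.
Round 3 (the away team proposes): the home team can get 209.3312 next round, worth 0.62 × 209.3312 = 129.785344 now, so the away team offers 129.785344, keeping 170.214656.
Round 2 (the home team proposes): the away team can get 170.214656 next round, worth 0.62 × 170.214656 = 105.53308672 now. The home team offers 105.53308672 and keeps 300 − 105.53308672 = 194.46691328.
Round 1 (the away team proposes): the home team can get 194.46691328 next round, worth 0.62 × 194.46691328 = 120.5694862336 now. The away team offers 120.5694862336 and keeps 300 − 120.5694862336 = 179.4305137664.

120.57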